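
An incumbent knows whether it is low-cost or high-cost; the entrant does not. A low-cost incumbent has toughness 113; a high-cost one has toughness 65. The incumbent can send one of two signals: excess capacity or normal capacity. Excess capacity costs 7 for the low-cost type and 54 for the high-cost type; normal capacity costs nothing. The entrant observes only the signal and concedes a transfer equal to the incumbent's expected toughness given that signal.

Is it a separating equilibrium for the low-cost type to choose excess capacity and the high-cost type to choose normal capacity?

Yes

If types separate, excess capacity earns payment 113 and normal capacity earns 65.
Low-cost: excess capacity gives 113 − 7 = 106; normal capacity gives 65 − 0 = 65. No deviation. ✓
High-cost: normal capacity gives 65 − 0 = 65; excess capacity gives 113 − 54 = 59. No deviation. ✓
Both incentive constraints hold.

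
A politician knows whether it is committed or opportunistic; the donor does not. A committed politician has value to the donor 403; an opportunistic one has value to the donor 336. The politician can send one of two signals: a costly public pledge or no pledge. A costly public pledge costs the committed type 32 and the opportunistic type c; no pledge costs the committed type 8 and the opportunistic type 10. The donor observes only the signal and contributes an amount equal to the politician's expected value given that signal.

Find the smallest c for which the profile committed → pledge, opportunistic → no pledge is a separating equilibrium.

77

Under separation: pledge → committed (pays 403); no pledge → opportunistic (pays 336).
Committed: 403 − 32 = 371 ≥ 336 − 8 = 328. Holds regardless of c. ✓
Opportunistic: 336 − 10 ≥ 403 − c, so c ≥ 403 − 326 = 77.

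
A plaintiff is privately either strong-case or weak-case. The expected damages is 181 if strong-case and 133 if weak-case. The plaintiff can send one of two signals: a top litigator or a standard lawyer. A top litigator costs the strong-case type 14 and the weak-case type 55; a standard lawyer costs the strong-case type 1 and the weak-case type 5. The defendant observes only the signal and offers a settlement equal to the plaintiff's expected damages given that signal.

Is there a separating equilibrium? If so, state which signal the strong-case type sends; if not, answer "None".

top litigator

Try strong-case → top litigator, weak-case → standard lawyer:
  If types separate, top litigator earns payment 181 and standard lawyer earns 133.
  Strong-case: top litigator gives 181 − 14 = 167; standard lawyer gives 133 − 1 = 132. No deviation. ✓
  Weak-case: standard lawyer gives 133 − 5 = 128; top litigator gives 181 − 55 = 126. No deviation. ✓
Both hold — the strong-case type sends top litigator.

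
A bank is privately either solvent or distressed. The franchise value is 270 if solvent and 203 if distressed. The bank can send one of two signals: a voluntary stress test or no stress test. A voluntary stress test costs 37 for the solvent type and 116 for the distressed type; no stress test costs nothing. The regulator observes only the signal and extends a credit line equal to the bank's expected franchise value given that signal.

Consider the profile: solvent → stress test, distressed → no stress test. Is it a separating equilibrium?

If types separate, stress test earns payment 270 and no stress test earns 203.
Solvent: stress test gives 270 − 37 = 233; no stress test gives 203 − 0 = 203. No deviation. ✓
Distressed: no stress test gives 203 − 0 = 203; stress test gives 270 − 116 = 154. No deviation. ✓
Both incentive constraints hold.

Yes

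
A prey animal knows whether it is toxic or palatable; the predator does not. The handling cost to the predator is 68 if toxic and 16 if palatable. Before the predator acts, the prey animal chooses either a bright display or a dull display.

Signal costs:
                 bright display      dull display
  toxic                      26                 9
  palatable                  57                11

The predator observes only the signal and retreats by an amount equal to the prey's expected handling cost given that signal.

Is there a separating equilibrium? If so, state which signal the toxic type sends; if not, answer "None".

Try toxic → bright display, palatable → dull display:
  Under separation the predator infers type exactly: bright display → toxic (pays 68), dull display → palatable (pays 16).
  Toxic: bright display gives 68 − 26 = 42; dull display gives 16 − 9 = 7. No deviation. ✓
  Palatable: dull display gives 16 − 11 = 5; bright display gives 68 − 57 = 11. Would deviate. ✗
Try toxic → dull display, palatable → bright display:
  Under separation the predator infers type exactly: dull display → toxic (pays 68), bright display → palatable (pays 16).
  Toxic: dull display gives 68 − 9 = 59; bright display gives 16 − 26 = -10. No deviation. ✓
  Palatable: bright display gives 16 − 57 = -41; dull display gives 68 − 11 = 57. Would deviate. ✗
Neither assignment is incentive-compatible.

None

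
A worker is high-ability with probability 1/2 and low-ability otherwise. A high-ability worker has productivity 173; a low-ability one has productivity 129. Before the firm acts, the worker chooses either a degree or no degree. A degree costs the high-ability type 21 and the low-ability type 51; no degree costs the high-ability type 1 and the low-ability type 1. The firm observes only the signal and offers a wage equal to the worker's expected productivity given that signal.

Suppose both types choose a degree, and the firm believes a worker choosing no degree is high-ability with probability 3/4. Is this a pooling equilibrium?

At the pooled signal (degree) the firm holds the prior 1/2 and pays 1/2·173 + 1/2·129 = 151. Off-path (no degree) belief 3/4 gives 3/4·173 + 1/4·129 = 162.
High-ability: degree gives 151 − 21 = 130; no degree gives 162 − 1 = 161. Deviates. ✗
Low-ability: degree gives 151 − 51 = 100; no degree gives 162 − 1 = 161. Deviates. ✗

No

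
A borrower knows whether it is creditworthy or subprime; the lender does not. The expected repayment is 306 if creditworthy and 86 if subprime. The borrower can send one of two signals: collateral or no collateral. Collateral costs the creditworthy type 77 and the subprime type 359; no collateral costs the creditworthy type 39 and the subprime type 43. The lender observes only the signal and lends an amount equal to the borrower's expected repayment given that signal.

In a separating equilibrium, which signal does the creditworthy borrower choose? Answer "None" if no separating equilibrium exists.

collateral

Try creditworthy → collateral, subprime → no collateral:
  If types separate, collateral earns payment 306 and no collateral earns 86.
  Creditworthy: collateral gives 306 − 77 = 229; no collateral gives 86 − 39 = 47. No deviation. ✓
  Subprime: no collateral gives 86 − 43 = 43; collateral gives 306 − 359 = -53. No deviation. ✓
Both hold — the creditworthy type sends collateral.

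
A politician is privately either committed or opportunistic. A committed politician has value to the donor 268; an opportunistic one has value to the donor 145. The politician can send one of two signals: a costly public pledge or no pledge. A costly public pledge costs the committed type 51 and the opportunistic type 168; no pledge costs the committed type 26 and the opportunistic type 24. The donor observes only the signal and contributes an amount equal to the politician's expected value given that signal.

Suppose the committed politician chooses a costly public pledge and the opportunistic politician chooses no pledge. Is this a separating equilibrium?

If types separate, pledge earns payment 268 and no pledge earns 145.
Committed: pledge gives 268 − 51 = 217; no pledge gives 145 − 26 = 119. No deviation. ✓
Opportunistic: no pledge gives 145 − 24 = 121; pledge gives 268 − 168 = 100. No deviation. ✓
Neither type gains from mimicking the other.

Yes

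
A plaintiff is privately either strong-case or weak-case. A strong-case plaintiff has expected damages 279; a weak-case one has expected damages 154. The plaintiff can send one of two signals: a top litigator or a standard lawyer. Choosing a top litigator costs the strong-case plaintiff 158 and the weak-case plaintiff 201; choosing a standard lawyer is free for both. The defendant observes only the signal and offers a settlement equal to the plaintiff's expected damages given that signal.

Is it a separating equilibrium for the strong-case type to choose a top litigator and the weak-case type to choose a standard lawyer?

If types separate, top litigator earns payment 279 and standard lawyer earns 154.
Strong-case: top litigator gives 279 − 158 = 121; standard lawyer gives 154 − 0 = 154. Would deviate. ✗
Weak-case: standard lawyer gives 154 − 0 = 154; top litigator gives 279 − 201 = 78. No deviation. ✓

No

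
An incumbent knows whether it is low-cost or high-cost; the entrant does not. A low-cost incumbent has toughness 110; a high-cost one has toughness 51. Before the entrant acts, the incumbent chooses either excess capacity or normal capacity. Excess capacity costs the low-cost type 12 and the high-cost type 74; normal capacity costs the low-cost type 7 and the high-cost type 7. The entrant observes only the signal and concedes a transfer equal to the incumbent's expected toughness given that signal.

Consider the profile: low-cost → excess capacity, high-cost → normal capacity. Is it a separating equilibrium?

Under separation the entrant infers type exactly: excess capacity → low-cost (pays 110), normal capacity → high-cost (pays 51).
Low-cost: excess capacity gives 110 − 12 = 98; normal capacity gives 51 − 7 = 44. No deviation. ✓
High-cost: normal capacity gives 51 − 7 = 44; excess capacity gives 110 − 74 = 36. No deviation. ✓
Both incentive constraints hold.

Yes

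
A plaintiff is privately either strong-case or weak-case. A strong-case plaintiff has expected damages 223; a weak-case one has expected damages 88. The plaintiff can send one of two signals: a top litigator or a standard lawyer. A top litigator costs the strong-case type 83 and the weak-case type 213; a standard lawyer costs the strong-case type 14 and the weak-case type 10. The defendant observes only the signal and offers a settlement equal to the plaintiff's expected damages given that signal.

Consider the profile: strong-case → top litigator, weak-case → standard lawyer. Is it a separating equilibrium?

Yes

If types separate, top litigator earns payment 223 and standard lawyer earns 88.
Strong-case: top litigator gives 223 − 83 = 140; standard lawyer gives 88 − 14 = 74. No deviation. ✓
Weak-case: standard lawyer gives 88 − 10 = 78; top litigator gives 223 − 213 = 10. No deviation. ✓
Neither type gains from mimicking the other.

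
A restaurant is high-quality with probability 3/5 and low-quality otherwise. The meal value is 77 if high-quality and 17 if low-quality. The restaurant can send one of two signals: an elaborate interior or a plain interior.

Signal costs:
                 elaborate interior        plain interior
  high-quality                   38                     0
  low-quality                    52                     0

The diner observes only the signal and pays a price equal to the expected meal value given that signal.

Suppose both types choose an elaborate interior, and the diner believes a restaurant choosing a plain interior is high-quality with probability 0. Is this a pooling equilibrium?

At the pooled signal (elaborate interior) the diner holds the prior 3/5 and pays 3/5·77 + 2/5·17 = 53. Off-path (plain interior) belief 0 gives 0·77 + 1·17 = 17.
High-quality: elaborate interior gives 53 − 38 = 15; plain interior gives 17 − 0 = 17. Deviates. ✗
Low-quality: elaborate interior gives 53 − 52 = 1; plain interior gives 17 − 0 = 17. Deviates. ✗

No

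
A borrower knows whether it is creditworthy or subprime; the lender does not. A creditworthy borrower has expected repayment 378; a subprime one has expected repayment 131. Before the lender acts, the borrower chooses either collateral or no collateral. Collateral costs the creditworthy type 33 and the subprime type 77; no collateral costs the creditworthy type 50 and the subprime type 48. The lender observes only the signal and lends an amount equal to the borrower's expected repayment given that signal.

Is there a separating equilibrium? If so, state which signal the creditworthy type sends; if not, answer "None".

None

Try creditworthy → collateral, subprime → no collateral:
  If types separate, collateral earns payment 378 and no collateral earns 131.
  Creditworthy: collateral gives 378 − 33 = 345; no collateral gives 131 − 50 = 81. No deviation. ✓
  Subprime: no collateral gives 131 − 48 = 83; collateral gives 378 − 77 = 301. Would deviate. ✗
Try creditworthy → no collateral, subprime → collateral:
  If types separate, no collateral earns payment 378 and collateral earns 131.
  Creditworthy: no collateral gives 378 − 50 = 328; collateral gives 131 − 33 = 98. No deviation. ✓
  Subprime: collateral gives 131 − 77 = 54; no collateral gives 378 − 48 = 330. Would deviate. ✗
Neither assignment is incentive-compatible.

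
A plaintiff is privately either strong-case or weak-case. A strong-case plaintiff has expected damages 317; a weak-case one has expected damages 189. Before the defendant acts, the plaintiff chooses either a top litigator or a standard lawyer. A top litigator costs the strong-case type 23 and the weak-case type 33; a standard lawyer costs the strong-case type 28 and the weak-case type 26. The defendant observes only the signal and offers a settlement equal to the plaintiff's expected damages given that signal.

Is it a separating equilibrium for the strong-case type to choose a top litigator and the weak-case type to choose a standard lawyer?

If types separate, top litigator earns payment 317 and standard lawyer earns 189.
Strong-case: top litigator gives 317 − 23 = 294; standard lawyer gives 189 − 28 = 161. No deviation. ✓
Weak-case: standard lawyer gives 189 − 26 = 163; top litigator gives 317 − 33 = 284. Would deviate. ✗

No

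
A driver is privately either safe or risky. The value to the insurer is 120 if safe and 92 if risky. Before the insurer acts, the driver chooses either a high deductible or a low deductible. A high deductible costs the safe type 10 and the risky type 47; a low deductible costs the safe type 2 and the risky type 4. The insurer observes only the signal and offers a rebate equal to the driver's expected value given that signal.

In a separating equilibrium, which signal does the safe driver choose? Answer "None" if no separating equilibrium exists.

Try safe → high deductible, risky → low deductible:
  If types separate, high deductible earns payment 120 and low deductible earns 92.
  Safe: high deductible gives 120 − 10 = 110; low deductible gives 92 − 2 = 90. No deviation. ✓
  Risky: low deductible gives 92 − 4 = 88; high deductible gives 120 − 47 = 73. No deviation. ✓
Both hold — the safe type sends high deductible.

high deductible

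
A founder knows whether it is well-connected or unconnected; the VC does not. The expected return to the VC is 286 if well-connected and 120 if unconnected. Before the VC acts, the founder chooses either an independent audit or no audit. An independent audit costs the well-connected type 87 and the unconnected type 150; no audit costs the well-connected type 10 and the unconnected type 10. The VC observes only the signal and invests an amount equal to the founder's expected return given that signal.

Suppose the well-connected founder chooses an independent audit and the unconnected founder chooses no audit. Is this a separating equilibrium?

No

If types separate, audit earns payment 286 and no audit earns 120.
Well-connected: audit gives 286 − 87 = 199; no audit gives 120 − 10 = 110. No deviation. ✓
Unconnected: no audit gives 120 − 10 = 110; audit gives 286 − 150 = 136. Would deviate. ✗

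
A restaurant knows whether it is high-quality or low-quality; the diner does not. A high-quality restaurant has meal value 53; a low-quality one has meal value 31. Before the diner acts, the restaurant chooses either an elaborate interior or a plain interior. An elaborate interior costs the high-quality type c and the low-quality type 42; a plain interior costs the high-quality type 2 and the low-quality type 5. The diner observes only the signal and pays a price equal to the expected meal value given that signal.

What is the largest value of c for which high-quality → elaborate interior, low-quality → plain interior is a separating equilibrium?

24

Under separation: elaborate interior → high-quality (pays 53); plain interior → low-quality (pays 31).
Low-quality: 31 − 5 = 26 ≥ 53 − 42 = 11. Holds regardless of c. ✓
High-quality: 53 − c ≥ 31 − 2, so c ≤ 53 − 29 = 24.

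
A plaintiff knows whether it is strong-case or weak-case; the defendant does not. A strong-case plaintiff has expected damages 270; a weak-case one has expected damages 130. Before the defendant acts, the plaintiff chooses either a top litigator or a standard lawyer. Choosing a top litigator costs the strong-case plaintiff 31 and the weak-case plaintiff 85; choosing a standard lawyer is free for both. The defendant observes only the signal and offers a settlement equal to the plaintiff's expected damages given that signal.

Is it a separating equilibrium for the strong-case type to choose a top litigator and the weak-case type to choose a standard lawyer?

No

If types separate, top litigator earns payment 270 and standard lawyer earns 130.
Strong-case: top litigator gives 270 − 31 = 239; standard lawyer gives 130 − 0 = 130. No deviation. ✓
Weak-case: standard lawyer gives 130 − 0 = 130; top litigator gives 270 − 85 = 185. Would deviate. ✗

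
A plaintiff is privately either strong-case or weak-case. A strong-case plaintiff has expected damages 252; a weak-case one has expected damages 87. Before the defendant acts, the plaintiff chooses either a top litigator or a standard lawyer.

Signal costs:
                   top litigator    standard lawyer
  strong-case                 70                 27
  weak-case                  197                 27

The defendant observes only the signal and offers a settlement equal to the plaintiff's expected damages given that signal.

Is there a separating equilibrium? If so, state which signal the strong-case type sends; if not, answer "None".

top litigator

Try strong-case → top litigator, weak-case → standard lawyer:
  If types separate, top litigator earns payment 252 and standard lawyer earns 87.
  Strong-case: top litigator gives 252 − 70 = 182; standard lawyer gives 87 − 27 = 60. No deviation. ✓
  Weak-case: standard lawyer gives 87 − 27 = 60; top litigator gives 252 − 197 = 55. No deviation. ✓
Both hold — the strong-case type sends top litigator.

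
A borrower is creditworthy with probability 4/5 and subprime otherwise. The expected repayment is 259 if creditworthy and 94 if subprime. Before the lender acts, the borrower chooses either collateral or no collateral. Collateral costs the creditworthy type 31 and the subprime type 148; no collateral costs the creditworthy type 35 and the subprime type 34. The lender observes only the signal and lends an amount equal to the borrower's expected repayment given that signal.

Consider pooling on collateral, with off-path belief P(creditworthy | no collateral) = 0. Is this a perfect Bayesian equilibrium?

Yes

On the equilibrium path (collateral) the lender holds the prior 4/5 and pays 4/5·259 + 1/5·94 = 226. Off-path (no collateral) belief 0 gives 0·259 + 1·94 = 94.
Creditworthy: collateral gives 226 − 31 = 195; no collateral gives 94 − 35 = 59. Stays. ✓
Subprime: collateral gives 226 − 148 = 78; no collateral gives 94 − 34 = 60. Stays. ✓
Beliefs are Bayes-consistent on-path and both types best-respond.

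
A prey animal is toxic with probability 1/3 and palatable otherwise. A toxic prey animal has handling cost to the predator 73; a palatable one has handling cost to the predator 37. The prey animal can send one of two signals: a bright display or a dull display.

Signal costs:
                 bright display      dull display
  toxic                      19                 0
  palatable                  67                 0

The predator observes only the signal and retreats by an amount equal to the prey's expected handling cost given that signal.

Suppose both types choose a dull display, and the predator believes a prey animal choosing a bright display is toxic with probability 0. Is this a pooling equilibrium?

Yes

At the pooled signal (dull display) the predator holds the prior 1/3 and pays 1/3·73 + 2/3·37 = 49. Off-path (bright display) belief 0 gives 0·73 + 1·37 = 37.
Toxic: dull display gives 49 − 0 = 49; bright display gives 37 − 19 = 18. Stays. ✓
Palatable: dull display gives 49 − 0 = 49; bright display gives 37 − 67 = -30. Stays. ✓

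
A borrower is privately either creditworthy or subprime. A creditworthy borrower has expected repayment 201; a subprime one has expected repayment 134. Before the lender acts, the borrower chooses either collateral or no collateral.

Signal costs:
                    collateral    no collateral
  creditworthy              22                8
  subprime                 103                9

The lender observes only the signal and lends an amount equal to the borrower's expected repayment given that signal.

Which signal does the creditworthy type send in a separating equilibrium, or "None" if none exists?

Try creditworthy → collateral, subprime → no collateral:
  Under separation the lender infers type exactly: collateral → creditworthy (pays 201), no collateral → subprime (pays 134).
  Creditworthy: collateral gives 201 − 22 = 179; no collateral gives 134 − 8 = 126. No deviation. ✓
  Subprime: no collateral gives 134 − 9 = 125; collateral gives 201 − 103 = 98. No deviation. ✓
Both hold — the creditworthy type sends collateral.

collateral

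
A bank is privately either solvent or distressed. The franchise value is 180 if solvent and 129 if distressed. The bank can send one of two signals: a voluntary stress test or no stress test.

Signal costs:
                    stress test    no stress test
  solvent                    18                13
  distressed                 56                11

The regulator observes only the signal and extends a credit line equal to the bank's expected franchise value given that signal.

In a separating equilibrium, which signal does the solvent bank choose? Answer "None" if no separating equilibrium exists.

Try solvent → stress test, distressed → no stress test:
  If types separate, stress test earns payment 180 and no stress test earns 129.
  Solvent: stress test gives 180 − 18 = 162; no stress test gives 129 − 13 = 116. No deviation. ✓
  Distressed: no stress test gives 129 − 11 = 118; stress test gives 180 − 56 = 124. Would deviate. ✗
Try solvent → no stress test, distressed → stress test:
  If types separate, no stress test earns payment 180 and stress test earns 129.
  Solvent: no stress test gives 180 − 13 = 167; stress test gives 129 − 18 = 111. No deviation. ✓
  Distressed: stress test gives 129 − 56 = 73; no stress test gives 180 − 11 = 169. Would deviate. ✗
Neither assignment is incentive-compatible.

None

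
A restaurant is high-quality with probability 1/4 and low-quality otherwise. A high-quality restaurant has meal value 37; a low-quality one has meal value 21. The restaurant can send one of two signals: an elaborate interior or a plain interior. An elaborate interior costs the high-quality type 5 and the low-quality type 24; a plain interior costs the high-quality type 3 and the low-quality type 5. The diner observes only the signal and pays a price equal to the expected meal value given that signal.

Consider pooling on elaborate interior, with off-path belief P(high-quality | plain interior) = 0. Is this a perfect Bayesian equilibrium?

No

At the pooled signal (elaborate interior) the diner holds the prior 1/4 and pays 1/4·37 + 3/4·21 = 25. Off-path (plain interior) belief 0 gives 0·37 + 1·21 = 21.
High-quality: elaborate interior gives 25 − 5 = 20; plain interior gives 21 − 3 = 18. Stays. ✓
Low-quality: elaborate interior gives 25 − 24 = 1; plain interior gives 21 − 5 = 16. Deviates. ✗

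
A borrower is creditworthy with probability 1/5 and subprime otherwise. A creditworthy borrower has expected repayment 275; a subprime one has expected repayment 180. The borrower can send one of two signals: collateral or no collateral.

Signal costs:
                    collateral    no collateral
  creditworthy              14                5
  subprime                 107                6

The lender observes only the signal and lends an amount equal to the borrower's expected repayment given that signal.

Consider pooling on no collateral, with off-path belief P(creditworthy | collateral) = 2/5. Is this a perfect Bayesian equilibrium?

At the pooled signal (no collateral) the lender holds the prior 1/5 and pays 1/5·275 + 4/5·180 = 199. Off-path (collateral) belief 2/5 gives 2/5·275 + 3/5·180 = 218.
Creditworthy: no collateral gives 199 − 5 = 194; collateral gives 218 − 14 = 204. Deviates. ✗
Subprime: no collateral gives 199 − 6 = 193; collateral gives 218 − 107 = 111. Stays. ✓

No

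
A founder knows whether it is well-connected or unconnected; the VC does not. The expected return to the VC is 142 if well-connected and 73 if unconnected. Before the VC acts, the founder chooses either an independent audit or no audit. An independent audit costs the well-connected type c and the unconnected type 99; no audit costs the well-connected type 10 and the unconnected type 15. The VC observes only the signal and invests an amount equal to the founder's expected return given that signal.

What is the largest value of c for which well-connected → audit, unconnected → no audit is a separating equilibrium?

Under separation: audit → well-connected (pays 142); no audit → unconnected (pays 73).
Unconnected: 73 − 15 = 58 ≥ 142 − 99 = 43. Holds regardless of c. ✓
Well-connected: 142 − c ≥ 73 − 10, so c ≤ 142 − 63 = 79.

79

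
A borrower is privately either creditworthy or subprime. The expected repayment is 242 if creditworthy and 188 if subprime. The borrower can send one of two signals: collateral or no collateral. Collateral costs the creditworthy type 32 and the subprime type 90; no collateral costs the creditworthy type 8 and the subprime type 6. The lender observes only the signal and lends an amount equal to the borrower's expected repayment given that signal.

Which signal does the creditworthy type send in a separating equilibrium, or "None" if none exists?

Try creditworthy → collateral, subprime → no collateral:
  If types separate, collateral earns payment 242 and no collateral earns 188.
  Creditworthy: collateral gives 242 − 32 = 210; no collateral gives 188 − 8 = 180. No deviation. ✓
  Subprime: no collateral gives 188 − 6 = 182; collateral gives 242 − 90 = 152. No deviation. ✓
Both hold — the creditworthy type sends collateral.

collateral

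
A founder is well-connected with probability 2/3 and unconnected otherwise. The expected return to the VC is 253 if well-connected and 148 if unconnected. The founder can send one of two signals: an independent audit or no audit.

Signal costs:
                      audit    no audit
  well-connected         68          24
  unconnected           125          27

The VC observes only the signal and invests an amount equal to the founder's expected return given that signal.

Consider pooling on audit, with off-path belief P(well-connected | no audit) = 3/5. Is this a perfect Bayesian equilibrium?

No

At the pooled signal (audit) the VC holds the prior 2/3 and pays 2/3·253 + 1/3·148 = 218. Off-path (no audit) belief 3/5 gives 3/5·253 + 2/5·148 = 211.
Well-connected: audit gives 218 − 68 = 150; no audit gives 211 − 24 = 187. Deviates. ✗
Unconnected: audit gives 218 − 125 = 93; no audit gives 211 − 27 = 184. Deviates. ✗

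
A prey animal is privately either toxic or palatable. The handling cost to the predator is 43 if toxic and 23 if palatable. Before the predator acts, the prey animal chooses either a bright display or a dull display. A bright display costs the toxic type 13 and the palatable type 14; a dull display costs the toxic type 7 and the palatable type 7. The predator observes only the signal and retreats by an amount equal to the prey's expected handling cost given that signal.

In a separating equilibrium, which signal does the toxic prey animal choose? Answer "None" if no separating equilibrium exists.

Try toxic → bright display, palatable → dull display:
  Under separation the predator infers type exactly: bright display → toxic (pays 43), dull display → palatable (pays 23).
  Toxic: bright display gives 43 − 13 = 30; dull display gives 23 − 7 = 16. No deviation. ✓
  Palatable: dull display gives 23 − 7 = 16; bright display gives 43 − 14 = 29. Would deviate. ✗
Try toxic → dull display, palatable → bright display:
  Under separation the predator infers type exactly: dull display → toxic (pays 43), bright display → palatable (pays 23).
  Toxic: dull display gives 43 − 7 = 36; bright display gives 23 − 13 = 10. No deviation. ✓
  Palatable: bright display gives 23 − 14 = 9; dull display gives 43 − 7 = 36. Would deviate. ✗
Neither assignment is incentive-compatible.

None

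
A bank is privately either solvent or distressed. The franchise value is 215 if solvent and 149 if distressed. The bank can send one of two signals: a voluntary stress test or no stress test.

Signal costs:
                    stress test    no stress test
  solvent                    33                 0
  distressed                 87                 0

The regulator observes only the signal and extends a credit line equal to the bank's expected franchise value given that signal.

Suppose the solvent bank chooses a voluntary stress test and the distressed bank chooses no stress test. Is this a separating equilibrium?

Under separation the regulator infers type exactly: stress test → solvent (pays 215), no stress test → distressed (pays 149).
Solvent: stress test gives 215 − 33 = 182; no stress test gives 149 − 0 = 149. No deviation. ✓
Distressed: no stress test gives 149 − 0 = 149; stress test gives 215 − 87 = 128. No deviation. ✓
Neither type gains from mimicking the other.

Yes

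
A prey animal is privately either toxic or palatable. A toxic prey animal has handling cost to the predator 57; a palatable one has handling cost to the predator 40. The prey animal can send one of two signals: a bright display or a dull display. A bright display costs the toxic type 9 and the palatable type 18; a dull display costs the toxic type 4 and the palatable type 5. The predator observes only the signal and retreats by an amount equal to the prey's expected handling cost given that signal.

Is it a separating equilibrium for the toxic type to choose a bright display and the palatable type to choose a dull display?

No

If types separate, bright display earns payment 57 and dull display earns 40.
Toxic: bright display gives 57 − 9 = 48; dull display gives 40 − 4 = 36. No deviation. ✓
Palatable: dull display gives 40 − 5 = 35; bright display gives 57 − 18 = 39. Would deviate. ✗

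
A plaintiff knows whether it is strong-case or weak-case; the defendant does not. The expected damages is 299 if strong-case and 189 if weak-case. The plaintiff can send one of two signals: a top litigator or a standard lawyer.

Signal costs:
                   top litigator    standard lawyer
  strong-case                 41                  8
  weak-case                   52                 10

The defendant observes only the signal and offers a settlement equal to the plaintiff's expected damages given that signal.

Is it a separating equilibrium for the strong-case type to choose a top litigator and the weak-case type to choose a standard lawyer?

Under separation the defendant infers type exactly: top litigator → strong-case (pays 299), standard lawyer → weak-case (pays 189).
Strong-case: top litigator gives 299 − 41 = 258; standard lawyer gives 189 − 8 = 181. No deviation. ✓
Weak-case: standard lawyer gives 189 − 10 = 179; top litigator gives 299 − 52 = 247. Would deviate. ✗

No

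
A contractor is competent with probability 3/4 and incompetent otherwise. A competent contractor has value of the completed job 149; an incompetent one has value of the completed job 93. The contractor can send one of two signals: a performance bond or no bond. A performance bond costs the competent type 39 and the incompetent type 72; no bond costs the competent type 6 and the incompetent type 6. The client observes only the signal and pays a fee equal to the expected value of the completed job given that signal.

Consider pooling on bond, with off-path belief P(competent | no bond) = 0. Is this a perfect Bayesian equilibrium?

At the pooled signal (bond) the client holds the prior 3/4 and pays 3/4·149 + 1/4·93 = 135. Off-path (no bond) belief 0 gives 0·149 + 1·93 = 93.
Competent: bond gives 135 − 39 = 96; no bond gives 93 − 6 = 87. Stays. ✓
Incompetent: bond gives 135 − 72 = 63; no bond gives 93 − 6 = 87. Deviates. ✗

No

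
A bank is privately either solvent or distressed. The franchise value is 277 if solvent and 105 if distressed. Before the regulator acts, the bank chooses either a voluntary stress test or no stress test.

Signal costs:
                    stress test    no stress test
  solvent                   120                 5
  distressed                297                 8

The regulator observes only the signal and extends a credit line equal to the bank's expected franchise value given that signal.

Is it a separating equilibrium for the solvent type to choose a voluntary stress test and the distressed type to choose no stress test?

Yes

Under separation the regulator infers type exactly: stress test → solvent (pays 277), no stress test → distressed (pays 105).
Solvent: stress test gives 277 − 120 = 157; no stress test gives 105 − 5 = 100. No deviation. ✓
Distressed: no stress test gives 105 − 8 = 97; stress test gives 277 − 297 = -20. No deviation. ✓
Neither type gains from mimicking the other.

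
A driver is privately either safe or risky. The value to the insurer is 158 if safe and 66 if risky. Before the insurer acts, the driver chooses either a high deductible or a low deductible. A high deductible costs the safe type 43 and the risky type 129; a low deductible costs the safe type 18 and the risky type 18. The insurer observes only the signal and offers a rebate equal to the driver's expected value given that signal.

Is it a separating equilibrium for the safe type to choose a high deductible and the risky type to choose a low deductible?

Yes

If types separate, high deductible earns payment 158 and low deductible earns 66.
Safe: high deductible gives 158 − 43 = 115; low deductible gives 66 − 18 = 48. No deviation. ✓
Risky: low deductible gives 66 − 18 = 48; high deductible gives 158 − 129 = 29. No deviation. ✓
Neither type gains from mimicking the other.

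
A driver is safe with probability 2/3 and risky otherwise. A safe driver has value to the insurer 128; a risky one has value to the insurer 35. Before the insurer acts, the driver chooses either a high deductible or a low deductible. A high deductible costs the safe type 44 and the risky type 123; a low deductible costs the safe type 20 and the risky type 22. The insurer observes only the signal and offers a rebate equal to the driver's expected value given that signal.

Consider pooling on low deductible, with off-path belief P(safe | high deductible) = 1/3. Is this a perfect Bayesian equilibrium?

Yes

At the pooled signal (low deductible) the insurer holds the prior 2/3 and pays 2/3·128 + 1/3·35 = 97. Off-path (high deductible) belief 1/3 gives 1/3·128 + 2/3·35 = 66.
Safe: low deductible gives 97 − 20 = 77; high deductible gives 66 − 44 = 22. Stays. ✓
Risky: low deductible gives 97 − 22 = 75; high deductible gives 66 − 123 = -57. Stays. ✓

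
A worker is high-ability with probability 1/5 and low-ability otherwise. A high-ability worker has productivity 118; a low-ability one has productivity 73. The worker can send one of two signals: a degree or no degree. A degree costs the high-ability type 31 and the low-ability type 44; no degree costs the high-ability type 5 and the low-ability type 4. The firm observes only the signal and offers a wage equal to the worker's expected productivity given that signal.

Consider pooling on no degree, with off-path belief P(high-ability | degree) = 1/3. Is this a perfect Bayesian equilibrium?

At the pooled signal (no degree) the firm holds the prior 1/5 and pays 1/5·118 + 4/5·73 = 82. Off-path (degree) belief 1/3 gives 1/3·118 + 2/3·73 = 88.
High-ability: no degree gives 82 − 5 = 77; degree gives 88 − 31 = 57. Stays. ✓
Low-ability: no degree gives 82 − 4 = 78; degree gives 88 − 44 = 44. Stays. ✓

Yes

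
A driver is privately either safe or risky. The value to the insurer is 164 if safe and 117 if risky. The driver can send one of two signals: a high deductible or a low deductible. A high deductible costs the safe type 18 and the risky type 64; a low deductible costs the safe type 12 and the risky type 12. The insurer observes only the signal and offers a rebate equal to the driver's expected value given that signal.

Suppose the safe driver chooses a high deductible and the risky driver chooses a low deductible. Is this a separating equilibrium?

If types separate, high deductible earns payment 164 and low deductible earns 117.
Safe: high deductible gives 164 − 18 = 146; low deductible gives 117 − 12 = 105. No deviation. ✓
Risky: low deductible gives 117 − 12 = 105; high deductible gives 164 − 64 = 100. No deviation. ✓
Neither type gains from mimicking the other.

Yes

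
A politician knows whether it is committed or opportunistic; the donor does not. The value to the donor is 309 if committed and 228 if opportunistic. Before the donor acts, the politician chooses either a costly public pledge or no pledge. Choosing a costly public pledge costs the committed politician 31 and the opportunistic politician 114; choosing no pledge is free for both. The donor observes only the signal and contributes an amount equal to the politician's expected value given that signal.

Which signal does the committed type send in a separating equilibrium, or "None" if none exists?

pledge

Try committed → pledge, opportunistic → no pledge:
  If types separate, pledge earns payment 309 and no pledge earns 228.
  Committed: pledge gives 309 − 31 = 278; no pledge gives 228 − 0 = 228. No deviation. ✓
  Opportunistic: no pledge gives 228 − 0 = 228; pledge gives 309 − 114 = 195. No deviation. ✓
Both hold — the committed type sends pledge.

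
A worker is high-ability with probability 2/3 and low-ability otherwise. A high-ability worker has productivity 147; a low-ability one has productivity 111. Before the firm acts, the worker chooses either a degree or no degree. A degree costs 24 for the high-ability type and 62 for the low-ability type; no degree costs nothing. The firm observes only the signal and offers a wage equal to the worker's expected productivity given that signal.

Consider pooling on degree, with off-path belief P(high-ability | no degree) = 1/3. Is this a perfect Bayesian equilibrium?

On the equilibrium path (degree) the firm holds the prior 2/3 and pays 2/3·147 + 1/3·111 = 135. Off-path (no degree) belief 1/3 gives 1/3·147 + 2/3·111 = 123.
High-ability: degree gives 135 − 24 = 111; no degree gives 123 − 0 = 123. Deviates. ✗
Low-ability: degree gives 135 − 62 = 73; no degree gives 123 − 0 = 123. Deviates. ✗

No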